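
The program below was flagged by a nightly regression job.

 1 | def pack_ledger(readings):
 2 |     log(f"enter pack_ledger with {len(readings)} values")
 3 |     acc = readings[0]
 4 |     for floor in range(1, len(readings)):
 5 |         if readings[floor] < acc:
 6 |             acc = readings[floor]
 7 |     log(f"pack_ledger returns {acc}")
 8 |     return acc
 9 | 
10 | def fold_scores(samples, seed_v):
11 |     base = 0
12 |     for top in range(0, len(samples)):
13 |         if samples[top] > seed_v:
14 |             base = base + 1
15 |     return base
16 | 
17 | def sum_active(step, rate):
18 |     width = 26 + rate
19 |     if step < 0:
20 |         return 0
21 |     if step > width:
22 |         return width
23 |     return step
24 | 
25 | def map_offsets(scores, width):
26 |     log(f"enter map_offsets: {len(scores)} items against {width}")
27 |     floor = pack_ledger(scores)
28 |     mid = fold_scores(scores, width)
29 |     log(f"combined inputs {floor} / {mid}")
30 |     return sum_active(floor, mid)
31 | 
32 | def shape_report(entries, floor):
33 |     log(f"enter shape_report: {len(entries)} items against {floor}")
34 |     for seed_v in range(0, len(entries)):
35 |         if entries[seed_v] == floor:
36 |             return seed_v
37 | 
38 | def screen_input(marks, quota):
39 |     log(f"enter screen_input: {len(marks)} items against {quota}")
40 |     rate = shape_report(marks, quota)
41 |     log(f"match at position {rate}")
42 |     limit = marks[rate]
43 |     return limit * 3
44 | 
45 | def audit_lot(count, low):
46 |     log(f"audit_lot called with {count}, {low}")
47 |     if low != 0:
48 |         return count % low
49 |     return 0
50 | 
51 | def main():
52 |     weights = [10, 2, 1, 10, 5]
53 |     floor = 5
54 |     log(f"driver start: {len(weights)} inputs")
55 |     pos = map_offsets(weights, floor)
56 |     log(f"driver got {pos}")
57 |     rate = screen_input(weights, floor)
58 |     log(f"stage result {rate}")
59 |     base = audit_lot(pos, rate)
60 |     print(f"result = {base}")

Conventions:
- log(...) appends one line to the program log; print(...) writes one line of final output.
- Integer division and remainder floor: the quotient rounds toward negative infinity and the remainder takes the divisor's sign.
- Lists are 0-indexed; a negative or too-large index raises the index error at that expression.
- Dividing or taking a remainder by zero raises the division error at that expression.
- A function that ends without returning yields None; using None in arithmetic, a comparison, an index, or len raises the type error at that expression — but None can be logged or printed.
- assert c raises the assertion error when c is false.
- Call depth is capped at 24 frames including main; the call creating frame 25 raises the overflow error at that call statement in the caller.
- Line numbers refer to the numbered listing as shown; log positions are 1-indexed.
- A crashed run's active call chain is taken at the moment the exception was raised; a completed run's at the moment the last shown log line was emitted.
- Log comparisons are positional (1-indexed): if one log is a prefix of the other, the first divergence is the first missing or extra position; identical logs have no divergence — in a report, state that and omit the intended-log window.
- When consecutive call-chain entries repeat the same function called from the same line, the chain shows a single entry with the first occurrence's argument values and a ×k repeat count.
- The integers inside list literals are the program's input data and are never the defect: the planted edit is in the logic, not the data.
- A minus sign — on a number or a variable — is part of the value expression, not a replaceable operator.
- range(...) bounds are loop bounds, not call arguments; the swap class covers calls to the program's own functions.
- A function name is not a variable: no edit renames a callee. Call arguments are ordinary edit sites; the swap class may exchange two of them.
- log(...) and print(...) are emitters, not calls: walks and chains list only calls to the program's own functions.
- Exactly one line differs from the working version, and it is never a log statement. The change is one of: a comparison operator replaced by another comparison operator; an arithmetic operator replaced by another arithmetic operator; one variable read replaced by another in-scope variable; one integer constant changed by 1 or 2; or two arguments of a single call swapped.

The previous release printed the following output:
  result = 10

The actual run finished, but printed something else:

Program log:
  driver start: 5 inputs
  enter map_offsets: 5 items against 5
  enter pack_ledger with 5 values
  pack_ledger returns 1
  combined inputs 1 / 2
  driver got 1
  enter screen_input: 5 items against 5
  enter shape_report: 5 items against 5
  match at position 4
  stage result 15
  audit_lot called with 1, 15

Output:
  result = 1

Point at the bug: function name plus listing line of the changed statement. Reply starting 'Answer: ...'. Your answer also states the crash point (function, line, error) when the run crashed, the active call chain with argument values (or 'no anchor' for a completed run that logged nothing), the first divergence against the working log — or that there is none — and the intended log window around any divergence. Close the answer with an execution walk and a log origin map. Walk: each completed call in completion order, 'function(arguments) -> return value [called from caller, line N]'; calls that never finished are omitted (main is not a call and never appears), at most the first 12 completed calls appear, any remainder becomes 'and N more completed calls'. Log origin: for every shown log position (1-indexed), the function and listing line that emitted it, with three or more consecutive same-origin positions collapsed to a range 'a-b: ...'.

Answer: the defect is in pack_ledger at line 5.
Key observation: Position 4 is the first bad log line: 'pack_ledger returns 1' should read 'pack_ledger returns 10'.
Call chain: main -> audit_lot(1, 15) (called at line 59).
First divergence: at position 4 the run shows 'pack_ledger returns 1' where the working version logs 'pack_ledger returns 10'.
Intended log window:
  2: enter map_offsets: 5 items against 5
  3: enter pack_ledger with 5 values
  4: pack_ledger returns 10
  5: combined inputs 10 / 2
Execution walk:
  pack_ledger([10, 2, 1, 10, 5]) -> 1  [called from map_offsets, line 27]
  fold_scores([10, 2, 1, 10, 5], 5) -> 2  [called from map_offsets, line 28]
  sum_active(1, 2) -> 1  [called from map_offsets, line 30]
  map_offsets([10, 2, 1, 10, 5], 5) -> 1  [called from main, line 55]
  shape_report([10, 2, 1, 10, 5], 5) -> 4  [called from screen_input, line 40]
  screen_input([10, 2, 1, 10, 5], 5) -> 15  [called from main, line 57]
  audit_lot(1, 15) -> 1  [called from main, line 59]
Log origin:
  1: logged in main at line 54
  2: logged in map_offsets at line 26
  3: logged in pack_ledger at line 2
  4: logged in pack_ledger at line 7
  5: logged in map_offsets at line 29
  6: logged in main at line 56
  7: logged in screen_input at line 39
  8: logged in shape_report at line 33
  9: logged in screen_input at line 41
  10: logged in main at line 58
  11: logged in audit_lot at line 46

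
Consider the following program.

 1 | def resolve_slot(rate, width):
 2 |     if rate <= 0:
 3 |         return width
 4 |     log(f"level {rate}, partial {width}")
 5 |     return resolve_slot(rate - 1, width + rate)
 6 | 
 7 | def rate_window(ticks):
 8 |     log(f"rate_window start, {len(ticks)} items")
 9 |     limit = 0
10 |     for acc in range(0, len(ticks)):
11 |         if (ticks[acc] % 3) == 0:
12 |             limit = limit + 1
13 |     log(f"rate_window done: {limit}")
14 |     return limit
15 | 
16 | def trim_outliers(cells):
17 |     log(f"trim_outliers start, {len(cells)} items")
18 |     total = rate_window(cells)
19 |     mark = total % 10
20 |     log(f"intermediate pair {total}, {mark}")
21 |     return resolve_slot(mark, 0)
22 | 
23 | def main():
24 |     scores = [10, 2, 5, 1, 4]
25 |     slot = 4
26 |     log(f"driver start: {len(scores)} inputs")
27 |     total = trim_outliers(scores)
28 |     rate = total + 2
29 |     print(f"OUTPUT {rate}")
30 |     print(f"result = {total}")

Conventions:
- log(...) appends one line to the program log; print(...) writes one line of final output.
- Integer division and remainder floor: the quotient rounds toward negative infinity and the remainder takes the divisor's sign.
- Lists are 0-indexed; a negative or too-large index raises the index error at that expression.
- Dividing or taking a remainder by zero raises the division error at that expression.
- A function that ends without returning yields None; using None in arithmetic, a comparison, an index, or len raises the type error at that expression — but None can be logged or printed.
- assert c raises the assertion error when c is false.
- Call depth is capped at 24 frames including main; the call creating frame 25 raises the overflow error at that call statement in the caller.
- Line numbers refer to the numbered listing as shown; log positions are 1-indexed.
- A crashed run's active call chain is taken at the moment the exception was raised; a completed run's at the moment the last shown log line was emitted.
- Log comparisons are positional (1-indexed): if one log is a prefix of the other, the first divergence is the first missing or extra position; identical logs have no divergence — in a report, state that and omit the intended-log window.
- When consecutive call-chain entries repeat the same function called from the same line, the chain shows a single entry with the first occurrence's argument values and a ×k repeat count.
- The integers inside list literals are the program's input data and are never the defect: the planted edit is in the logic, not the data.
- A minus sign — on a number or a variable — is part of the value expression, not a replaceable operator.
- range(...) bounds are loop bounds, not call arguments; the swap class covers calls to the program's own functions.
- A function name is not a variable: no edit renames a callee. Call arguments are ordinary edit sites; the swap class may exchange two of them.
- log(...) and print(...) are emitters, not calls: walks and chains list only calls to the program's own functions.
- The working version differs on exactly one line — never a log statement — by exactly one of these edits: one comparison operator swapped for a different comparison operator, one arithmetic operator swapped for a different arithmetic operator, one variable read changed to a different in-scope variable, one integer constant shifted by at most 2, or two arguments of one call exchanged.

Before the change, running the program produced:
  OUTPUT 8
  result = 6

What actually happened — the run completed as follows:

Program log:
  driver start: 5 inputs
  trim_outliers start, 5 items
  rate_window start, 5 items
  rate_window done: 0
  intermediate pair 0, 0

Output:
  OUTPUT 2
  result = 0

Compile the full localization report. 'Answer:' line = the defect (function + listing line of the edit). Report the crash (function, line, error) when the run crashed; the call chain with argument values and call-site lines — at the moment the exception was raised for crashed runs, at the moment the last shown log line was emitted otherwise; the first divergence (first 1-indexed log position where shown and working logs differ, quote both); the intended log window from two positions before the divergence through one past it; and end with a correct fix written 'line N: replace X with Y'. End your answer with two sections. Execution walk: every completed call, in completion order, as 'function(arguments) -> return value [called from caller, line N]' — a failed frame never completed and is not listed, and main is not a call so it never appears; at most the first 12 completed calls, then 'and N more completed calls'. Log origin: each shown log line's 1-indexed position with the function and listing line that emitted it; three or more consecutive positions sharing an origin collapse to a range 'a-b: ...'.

Answer: the defect is in rate_window at line 11.
Key observation: Everything matches until log position 4, which reads 'rate_window done: 0' in place of 'rate_window done: 3'.
Call chain: main -> trim_outliers([10, 2, 5, 1, 4]) (called at line 27).
First divergence: position 4; shown 'rate_window done: 0' vs intended 'rate_window done: 3'.
Intended log window:
  2: trim_outliers start, 5 items
  3: rate_window start, 5 items
  4: rate_window done: 3
  5: intermediate pair 3, 3
Execution walk:
  rate_window([10, 2, 5, 1, 4]) -> 0  [called from trim_outliers, line 18]
  resolve_slot(0, 0) -> 0  [called from trim_outliers, line 21]
  trim_outliers([10, 2, 5, 1, 4]) -> 0  [called from main, line 27]
Log line origins:
  1: from main, line 26
  2: from trim_outliers, line 17
  3: from rate_window, line 8
  4: from rate_window, line 13
  5: from trim_outliers, line 20
A correct fix: line 11: replace `3` with `2`.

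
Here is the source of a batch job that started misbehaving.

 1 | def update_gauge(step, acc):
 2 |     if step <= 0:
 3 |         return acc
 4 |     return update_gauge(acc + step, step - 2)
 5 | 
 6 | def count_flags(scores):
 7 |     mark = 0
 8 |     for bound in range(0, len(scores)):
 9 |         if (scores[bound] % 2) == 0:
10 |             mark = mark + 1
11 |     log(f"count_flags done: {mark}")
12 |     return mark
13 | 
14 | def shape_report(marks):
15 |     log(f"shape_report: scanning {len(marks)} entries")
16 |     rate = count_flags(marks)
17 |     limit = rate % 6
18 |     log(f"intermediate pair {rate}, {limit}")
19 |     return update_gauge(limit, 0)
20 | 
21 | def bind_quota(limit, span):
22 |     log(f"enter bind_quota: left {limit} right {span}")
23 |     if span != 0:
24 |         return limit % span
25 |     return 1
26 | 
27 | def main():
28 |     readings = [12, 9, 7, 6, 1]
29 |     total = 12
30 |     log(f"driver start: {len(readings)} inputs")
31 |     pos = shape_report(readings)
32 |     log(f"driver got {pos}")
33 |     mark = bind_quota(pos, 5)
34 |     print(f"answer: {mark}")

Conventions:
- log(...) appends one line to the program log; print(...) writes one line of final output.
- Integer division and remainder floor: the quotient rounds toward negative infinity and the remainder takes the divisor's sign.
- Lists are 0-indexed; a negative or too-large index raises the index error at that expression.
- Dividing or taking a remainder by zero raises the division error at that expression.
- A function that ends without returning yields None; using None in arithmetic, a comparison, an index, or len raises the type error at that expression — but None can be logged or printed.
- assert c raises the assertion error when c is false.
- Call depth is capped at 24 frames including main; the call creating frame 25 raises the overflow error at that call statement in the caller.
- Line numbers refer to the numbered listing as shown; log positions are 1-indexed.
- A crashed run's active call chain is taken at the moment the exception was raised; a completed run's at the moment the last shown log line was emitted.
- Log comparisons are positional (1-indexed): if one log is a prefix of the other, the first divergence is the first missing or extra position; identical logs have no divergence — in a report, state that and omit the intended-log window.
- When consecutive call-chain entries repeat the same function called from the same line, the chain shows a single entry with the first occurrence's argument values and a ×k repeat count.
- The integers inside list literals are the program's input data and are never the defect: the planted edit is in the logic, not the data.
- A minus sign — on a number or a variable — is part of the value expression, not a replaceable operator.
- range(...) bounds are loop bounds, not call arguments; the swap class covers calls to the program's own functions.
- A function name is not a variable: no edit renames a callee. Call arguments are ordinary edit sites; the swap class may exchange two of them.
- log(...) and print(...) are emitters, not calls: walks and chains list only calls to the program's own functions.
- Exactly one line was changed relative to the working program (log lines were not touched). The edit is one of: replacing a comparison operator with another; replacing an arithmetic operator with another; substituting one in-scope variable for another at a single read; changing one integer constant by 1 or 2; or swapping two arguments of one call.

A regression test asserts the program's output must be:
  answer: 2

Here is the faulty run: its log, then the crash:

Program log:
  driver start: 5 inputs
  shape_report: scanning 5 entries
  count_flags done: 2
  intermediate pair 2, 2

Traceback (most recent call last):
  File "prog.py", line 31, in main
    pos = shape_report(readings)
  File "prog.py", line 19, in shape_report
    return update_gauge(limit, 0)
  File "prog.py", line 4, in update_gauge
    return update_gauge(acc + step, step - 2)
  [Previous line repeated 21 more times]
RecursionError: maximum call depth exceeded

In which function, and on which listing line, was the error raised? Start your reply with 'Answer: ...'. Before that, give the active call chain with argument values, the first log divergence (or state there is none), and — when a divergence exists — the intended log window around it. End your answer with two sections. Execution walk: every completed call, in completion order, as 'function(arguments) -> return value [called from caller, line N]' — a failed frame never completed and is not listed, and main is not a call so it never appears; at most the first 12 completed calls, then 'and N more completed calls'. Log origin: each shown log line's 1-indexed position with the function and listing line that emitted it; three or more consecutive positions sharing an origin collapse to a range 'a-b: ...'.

Answer: the error was raised in update_gauge, line 4.
Key observation: After 4 matching log lines the faulty run goes silent, while the working version continues with 'driver got 2'.
Call chain: main -> shape_report([12, 9, 7, 6, 1]) (called at line 31) -> update_gauge(2, 0) (called at line 19) -> update_gauge(2, 0) (called at line 4) ×21.
First divergence: position 5 — after 4 matching lines the faulty run goes silent; intended next line 'driver got 2'.
Intended log window:
  3: count_flags done: 2
  4: intermediate pair 2, 2
  5: driver got 2
  6: enter bind_quota: left 2 right 5
Execution walk:
  count_flags([12, 9, 7, 6, 1]) -> 2  [called from shape_report, line 16]
Log line origins:
  1 — main, line 30
  2 — shape_report, line 15
  3 — count_flags, line 11
  4 — shape_report, line 18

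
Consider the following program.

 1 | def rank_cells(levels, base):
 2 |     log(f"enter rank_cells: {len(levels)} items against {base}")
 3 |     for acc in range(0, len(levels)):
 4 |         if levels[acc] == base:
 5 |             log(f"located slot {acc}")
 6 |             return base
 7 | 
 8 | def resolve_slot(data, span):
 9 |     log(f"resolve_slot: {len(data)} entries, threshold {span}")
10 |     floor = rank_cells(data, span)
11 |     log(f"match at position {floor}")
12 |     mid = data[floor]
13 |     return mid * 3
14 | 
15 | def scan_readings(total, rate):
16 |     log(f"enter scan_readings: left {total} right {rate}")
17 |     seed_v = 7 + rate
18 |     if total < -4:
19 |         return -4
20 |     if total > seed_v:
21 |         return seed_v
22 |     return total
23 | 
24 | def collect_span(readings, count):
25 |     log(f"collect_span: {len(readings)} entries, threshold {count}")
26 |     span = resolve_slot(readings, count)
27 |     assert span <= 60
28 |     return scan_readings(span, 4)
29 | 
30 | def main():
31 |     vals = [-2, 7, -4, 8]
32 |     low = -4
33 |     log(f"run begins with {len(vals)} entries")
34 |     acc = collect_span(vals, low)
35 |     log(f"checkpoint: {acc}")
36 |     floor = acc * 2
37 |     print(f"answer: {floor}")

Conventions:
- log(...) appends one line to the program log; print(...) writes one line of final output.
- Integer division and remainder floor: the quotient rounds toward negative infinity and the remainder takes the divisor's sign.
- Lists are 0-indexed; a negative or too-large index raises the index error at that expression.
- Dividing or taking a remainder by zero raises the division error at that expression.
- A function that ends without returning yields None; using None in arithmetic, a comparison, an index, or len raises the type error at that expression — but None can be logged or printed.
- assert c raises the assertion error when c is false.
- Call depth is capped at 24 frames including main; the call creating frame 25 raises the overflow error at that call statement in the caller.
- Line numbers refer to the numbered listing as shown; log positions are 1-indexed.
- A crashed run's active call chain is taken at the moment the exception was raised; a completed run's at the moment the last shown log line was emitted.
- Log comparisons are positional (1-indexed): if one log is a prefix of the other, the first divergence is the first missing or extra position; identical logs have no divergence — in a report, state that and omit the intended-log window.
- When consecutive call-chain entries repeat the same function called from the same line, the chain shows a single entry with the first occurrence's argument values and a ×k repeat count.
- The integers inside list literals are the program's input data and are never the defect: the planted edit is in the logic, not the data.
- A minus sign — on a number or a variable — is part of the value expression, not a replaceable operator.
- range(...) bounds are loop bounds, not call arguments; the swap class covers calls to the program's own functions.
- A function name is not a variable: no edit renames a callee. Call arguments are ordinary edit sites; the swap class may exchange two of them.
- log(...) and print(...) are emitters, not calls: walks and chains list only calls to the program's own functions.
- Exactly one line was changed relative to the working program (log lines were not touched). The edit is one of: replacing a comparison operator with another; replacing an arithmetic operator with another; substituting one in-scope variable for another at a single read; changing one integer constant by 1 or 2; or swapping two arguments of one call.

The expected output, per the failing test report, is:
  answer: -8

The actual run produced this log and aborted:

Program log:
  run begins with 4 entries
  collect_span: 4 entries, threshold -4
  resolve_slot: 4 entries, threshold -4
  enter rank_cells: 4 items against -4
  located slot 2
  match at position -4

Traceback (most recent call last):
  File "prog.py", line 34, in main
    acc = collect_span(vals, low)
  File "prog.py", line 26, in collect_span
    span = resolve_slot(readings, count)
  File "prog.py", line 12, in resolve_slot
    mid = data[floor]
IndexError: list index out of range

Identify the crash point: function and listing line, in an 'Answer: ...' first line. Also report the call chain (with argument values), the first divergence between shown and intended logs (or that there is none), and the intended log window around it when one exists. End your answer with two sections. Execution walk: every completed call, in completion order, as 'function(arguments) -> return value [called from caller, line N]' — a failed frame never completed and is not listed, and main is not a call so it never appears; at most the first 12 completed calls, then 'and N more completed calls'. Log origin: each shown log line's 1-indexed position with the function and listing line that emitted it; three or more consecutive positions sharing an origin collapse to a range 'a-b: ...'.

Answer: the error was raised in resolve_slot, line 12.
Core observation: Everything matches until log position 6, which reads 'match at position -4' in place of 'match at position 2'.
Call chain: main -> collect_span([-2, 7, -4, 8], -4) (called at line 34) -> resolve_slot([-2, 7, -4, 8], -4) (called at line 26).
First divergence: position 6 — shown 'match at position -4', intended 'match at position 2'.
Intended log window:
  4: enter rank_cells: 4 items against -4
  5: located slot 2
  6: match at position 2
  7: enter scan_readings: left -12 right 4
Execution walk:
  rank_cells([-2, 7, -4, 8], -4) -> -4  [called from resolve_slot, line 10]
Log line origins:
  1 — main, line 33
  2 — collect_span, line 25
  3 — resolve_slot, line 9
  4 — rank_cells, line 2
  5 — rank_cells, line 5
  6 — resolve_slot, line 11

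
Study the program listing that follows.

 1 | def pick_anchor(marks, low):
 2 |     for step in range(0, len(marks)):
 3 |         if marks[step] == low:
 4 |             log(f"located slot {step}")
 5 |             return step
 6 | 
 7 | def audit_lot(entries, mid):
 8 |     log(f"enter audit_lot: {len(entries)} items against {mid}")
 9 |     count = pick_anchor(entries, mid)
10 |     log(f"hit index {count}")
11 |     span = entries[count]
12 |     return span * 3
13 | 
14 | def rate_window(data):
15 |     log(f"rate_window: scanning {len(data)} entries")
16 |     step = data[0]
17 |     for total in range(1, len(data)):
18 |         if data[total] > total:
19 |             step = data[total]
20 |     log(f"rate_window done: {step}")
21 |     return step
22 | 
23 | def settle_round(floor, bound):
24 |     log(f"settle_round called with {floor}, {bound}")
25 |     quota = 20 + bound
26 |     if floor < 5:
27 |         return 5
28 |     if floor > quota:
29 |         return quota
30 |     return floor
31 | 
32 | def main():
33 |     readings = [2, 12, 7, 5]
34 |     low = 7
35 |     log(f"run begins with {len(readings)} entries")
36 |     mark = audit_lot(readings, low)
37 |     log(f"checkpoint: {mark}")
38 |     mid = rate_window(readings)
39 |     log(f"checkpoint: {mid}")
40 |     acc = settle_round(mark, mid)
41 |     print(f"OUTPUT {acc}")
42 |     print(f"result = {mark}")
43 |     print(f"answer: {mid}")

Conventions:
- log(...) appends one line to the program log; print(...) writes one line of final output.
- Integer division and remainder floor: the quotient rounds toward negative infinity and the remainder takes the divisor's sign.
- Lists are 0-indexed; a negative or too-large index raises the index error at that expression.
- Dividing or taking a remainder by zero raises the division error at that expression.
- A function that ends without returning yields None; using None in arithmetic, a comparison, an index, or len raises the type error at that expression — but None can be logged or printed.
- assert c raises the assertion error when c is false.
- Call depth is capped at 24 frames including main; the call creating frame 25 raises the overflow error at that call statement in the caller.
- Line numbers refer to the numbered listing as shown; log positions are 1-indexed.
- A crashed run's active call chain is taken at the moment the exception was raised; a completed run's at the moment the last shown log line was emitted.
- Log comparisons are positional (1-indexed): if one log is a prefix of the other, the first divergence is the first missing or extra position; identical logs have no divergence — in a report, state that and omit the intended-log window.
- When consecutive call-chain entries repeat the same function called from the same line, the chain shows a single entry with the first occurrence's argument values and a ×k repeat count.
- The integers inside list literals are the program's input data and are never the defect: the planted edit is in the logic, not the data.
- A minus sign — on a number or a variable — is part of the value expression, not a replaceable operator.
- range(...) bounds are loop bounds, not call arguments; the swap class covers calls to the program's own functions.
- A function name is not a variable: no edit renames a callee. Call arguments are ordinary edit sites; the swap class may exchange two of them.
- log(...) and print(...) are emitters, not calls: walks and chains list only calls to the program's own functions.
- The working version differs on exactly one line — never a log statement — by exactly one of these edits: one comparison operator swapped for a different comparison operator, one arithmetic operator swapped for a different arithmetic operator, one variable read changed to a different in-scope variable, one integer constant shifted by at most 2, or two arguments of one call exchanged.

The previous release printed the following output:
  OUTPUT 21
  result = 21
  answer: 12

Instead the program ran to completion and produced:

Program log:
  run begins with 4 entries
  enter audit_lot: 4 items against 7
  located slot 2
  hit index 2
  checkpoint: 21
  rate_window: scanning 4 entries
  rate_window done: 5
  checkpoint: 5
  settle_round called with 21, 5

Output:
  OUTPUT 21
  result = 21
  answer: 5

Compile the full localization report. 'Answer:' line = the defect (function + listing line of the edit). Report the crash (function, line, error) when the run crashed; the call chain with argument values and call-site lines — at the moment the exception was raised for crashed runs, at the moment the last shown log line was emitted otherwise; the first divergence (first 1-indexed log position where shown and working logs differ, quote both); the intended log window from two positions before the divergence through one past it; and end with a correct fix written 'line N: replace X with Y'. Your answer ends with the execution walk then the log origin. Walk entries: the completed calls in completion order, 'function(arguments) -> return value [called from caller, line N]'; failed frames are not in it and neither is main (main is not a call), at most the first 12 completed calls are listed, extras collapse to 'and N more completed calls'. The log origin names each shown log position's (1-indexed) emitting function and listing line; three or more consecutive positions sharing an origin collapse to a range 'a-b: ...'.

Answer: the defect is in rate_window at line 18.
The tell: Log line 7 is where behavior first shows: 'rate_window done: 5' appears instead of 'rate_window done: 12'.
Call chain: main -> settle_round(21, 5) (called at line 40).
First divergence: position 7 — the shown line 'rate_window done: 5' should read 'rate_window done: 12'.
Intended log window:
  5: checkpoint: 21
  6: rate_window: scanning 4 entries
  7: rate_window done: 12
  8: checkpoint: 12
Execution walk:
  pick_anchor([2, 12, 7, 5], 7) -> 2  [called from audit_lot, line 9]
  audit_lot([2, 12, 7, 5], 7) -> 21  [called from main, line 36]
  rate_window([2, 12, 7, 5]) -> 5  [called from main, line 38]
  settle_round(21, 5) -> 21  [called from main, line 40]
Log origin:
  1 — main, line 35
  2 — audit_lot, line 8
  3 — pick_anchor, line 4
  4 — audit_lot, line 10
  5 — main, line 37
  6 — rate_window, line 15
  7 — rate_window, line 20
  8 — main, line 39
  9 — settle_round, line 24
A correct fix: line 18: replace `data[total] > total` with `data[total] > step`.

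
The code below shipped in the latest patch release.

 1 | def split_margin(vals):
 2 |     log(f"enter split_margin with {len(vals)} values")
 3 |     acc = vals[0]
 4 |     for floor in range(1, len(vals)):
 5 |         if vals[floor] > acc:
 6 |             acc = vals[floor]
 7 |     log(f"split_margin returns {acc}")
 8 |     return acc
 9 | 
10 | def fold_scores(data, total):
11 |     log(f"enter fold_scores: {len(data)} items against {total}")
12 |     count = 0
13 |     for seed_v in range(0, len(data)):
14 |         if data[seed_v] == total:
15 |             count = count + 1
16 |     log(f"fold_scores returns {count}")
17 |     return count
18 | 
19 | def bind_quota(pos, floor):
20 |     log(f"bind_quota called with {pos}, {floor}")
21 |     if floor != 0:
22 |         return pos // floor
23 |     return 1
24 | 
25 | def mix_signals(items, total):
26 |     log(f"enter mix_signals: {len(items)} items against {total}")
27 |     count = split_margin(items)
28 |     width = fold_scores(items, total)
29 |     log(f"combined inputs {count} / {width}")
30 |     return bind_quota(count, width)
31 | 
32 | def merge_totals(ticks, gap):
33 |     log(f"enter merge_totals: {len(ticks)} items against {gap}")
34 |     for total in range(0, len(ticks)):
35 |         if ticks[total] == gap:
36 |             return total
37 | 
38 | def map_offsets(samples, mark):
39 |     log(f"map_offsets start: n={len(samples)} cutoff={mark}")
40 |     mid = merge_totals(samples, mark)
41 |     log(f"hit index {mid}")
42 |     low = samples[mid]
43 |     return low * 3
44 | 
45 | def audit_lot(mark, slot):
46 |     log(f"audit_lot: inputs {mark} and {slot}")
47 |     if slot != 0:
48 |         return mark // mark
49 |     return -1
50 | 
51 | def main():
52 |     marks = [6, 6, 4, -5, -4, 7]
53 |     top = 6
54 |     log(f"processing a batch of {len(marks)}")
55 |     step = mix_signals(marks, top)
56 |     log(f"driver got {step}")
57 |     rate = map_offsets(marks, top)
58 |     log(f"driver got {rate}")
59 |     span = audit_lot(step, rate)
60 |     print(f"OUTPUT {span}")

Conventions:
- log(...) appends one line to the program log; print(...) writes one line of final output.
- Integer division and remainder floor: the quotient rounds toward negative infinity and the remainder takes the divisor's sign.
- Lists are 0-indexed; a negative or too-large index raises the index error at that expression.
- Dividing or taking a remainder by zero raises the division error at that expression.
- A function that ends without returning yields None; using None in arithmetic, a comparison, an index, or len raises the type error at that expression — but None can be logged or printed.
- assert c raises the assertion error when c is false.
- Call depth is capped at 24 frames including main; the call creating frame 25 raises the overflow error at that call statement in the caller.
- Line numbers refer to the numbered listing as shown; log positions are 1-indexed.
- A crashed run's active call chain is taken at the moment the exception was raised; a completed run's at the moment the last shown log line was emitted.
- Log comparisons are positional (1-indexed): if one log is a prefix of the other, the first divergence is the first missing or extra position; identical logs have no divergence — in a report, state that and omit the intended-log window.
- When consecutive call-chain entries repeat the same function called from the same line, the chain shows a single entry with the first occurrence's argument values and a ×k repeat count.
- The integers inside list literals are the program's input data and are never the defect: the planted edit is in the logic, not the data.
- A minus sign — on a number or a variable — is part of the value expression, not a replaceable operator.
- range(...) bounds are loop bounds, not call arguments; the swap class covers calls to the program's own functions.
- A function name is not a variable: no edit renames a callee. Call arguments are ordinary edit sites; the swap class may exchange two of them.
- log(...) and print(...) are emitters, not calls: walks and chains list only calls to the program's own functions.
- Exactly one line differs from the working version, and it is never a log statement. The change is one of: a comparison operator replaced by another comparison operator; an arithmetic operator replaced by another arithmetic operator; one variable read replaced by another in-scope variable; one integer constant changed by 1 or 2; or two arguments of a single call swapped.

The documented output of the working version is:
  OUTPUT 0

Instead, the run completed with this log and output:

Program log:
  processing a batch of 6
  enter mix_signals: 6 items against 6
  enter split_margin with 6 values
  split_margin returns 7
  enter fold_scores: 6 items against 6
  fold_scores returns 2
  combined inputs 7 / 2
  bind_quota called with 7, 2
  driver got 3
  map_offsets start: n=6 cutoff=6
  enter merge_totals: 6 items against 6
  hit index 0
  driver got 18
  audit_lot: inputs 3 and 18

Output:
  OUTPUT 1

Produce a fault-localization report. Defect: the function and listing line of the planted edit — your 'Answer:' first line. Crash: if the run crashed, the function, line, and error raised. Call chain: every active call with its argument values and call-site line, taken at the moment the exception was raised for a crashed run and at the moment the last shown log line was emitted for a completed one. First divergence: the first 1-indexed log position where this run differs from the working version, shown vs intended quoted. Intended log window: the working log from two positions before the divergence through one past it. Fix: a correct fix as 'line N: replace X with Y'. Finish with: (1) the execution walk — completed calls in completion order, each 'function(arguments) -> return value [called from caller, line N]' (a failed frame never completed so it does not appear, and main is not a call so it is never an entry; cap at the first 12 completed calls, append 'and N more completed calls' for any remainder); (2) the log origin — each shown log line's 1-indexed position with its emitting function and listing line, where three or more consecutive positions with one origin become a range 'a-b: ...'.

Answer: the defect is in audit_lot at line 48.
Core observation: The logs agree in full; only the final output differs.
Call chain: main -> audit_lot(3, 18) (called at line 59).
First divergence: there is none — every log position agrees.
Execution walk:
  split_margin([6, 6, 4, -5, -4, 7]) -> 7  [called from mix_signals, line 27]
  fold_scores([6, 6, 4, -5, -4, 7], 6) -> 2  [called from mix_signals, line 28]
  bind_quota(7, 2) -> 3  [called from mix_signals, line 30]
  mix_signals([6, 6, 4, -5, -4, 7], 6) -> 3  [called from main, line 55]
  merge_totals([6, 6, 4, -5, -4, 7], 6) -> 0  [called from map_offsets, line 40]
  map_offsets([6, 6, 4, -5, -4, 7], 6) -> 18  [called from main, line 57]
  audit_lot(3, 18) -> 1  [called from main, line 59]
Origin of each log line:
  1: from main, line 54
  2: from mix_signals, line 26
  3: from split_margin, line 2
  4: from split_margin, line 7
  5: from fold_scores, line 11
  6: from fold_scores, line 16
  7: from mix_signals, line 29
  8: from bind_quota, line 20
  9: from main, line 56
  10: from map_offsets, line 39
  11: from merge_totals, line 33
  12: from map_offsets, line 41
  13: from main, line 58
  14: from audit_lot, line 46
A correct fix: line 48: replace `mark // mark` with `mark // slot`.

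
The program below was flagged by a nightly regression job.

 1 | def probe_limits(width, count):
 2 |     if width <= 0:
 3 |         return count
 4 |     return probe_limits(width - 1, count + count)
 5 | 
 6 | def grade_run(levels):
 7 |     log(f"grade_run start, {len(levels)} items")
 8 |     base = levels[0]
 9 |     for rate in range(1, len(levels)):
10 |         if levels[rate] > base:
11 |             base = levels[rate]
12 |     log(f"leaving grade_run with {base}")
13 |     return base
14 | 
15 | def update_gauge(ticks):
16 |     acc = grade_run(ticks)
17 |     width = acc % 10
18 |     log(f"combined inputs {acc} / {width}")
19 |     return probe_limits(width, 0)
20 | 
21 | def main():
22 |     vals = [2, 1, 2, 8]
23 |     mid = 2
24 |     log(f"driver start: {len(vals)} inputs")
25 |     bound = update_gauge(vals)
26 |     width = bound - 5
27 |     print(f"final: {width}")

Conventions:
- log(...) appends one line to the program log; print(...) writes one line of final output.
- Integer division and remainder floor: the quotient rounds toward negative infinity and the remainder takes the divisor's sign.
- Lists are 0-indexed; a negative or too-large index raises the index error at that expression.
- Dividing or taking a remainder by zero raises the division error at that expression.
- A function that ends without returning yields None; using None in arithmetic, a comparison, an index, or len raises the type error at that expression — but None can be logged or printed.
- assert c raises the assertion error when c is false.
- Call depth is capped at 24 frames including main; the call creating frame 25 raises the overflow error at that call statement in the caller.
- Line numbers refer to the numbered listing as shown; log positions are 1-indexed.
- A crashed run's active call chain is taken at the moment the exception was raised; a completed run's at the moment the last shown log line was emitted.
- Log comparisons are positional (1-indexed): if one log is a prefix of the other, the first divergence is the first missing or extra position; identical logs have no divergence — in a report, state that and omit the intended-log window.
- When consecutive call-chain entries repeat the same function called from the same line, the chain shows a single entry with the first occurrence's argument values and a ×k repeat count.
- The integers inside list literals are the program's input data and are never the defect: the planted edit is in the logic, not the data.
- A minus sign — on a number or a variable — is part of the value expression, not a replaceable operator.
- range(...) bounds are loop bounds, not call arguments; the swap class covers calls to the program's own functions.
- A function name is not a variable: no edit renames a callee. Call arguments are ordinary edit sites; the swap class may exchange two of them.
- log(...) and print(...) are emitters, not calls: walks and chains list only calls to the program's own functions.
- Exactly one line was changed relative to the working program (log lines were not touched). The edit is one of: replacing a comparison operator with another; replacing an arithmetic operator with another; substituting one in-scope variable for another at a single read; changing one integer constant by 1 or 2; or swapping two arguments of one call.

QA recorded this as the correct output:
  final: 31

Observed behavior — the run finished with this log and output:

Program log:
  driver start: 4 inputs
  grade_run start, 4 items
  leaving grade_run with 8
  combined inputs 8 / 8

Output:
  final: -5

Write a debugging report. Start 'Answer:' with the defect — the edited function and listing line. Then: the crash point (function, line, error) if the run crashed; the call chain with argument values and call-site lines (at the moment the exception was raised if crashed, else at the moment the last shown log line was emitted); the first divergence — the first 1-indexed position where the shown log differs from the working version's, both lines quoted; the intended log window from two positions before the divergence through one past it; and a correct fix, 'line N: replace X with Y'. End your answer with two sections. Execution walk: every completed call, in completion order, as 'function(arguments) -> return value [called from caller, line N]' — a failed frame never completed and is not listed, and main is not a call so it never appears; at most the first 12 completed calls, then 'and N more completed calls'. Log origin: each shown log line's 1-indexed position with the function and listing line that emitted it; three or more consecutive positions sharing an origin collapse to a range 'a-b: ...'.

Answer: the defect is in probe_limits at line 4.
Key fact: Log streams are identical — the defect surfaces only in the printed output.
Call chain: main -> update_gauge([2, 1, 2, 8]) (called at line 25).
First divergence: none (the log streams are identical).
Execution walk:
  grade_run([2, 1, 2, 8]) -> 8  [called from update_gauge, line 16]
  probe_limits(0, 0) -> 0  [called from probe_limits, line 4]
  probe_limits(1, 0) -> 0  [called from probe_limits, line 4]
  probe_limits(2, 0) -> 0  [called from probe_limits, line 4]
  probe_limits(3, 0) -> 0  [called from probe_limits, line 4]
  probe_limits(4, 0) -> 0  [called from probe_limits, line 4]
  probe_limits(5, 0) -> 0  [called from probe_limits, line 4]
  probe_limits(6, 0) -> 0  [called from probe_limits, line 4]
  probe_limits(7, 0) -> 0  [called from probe_limits, line 4]
  probe_limits(8, 0) -> 0  [called from update_gauge, line 19]
  update_gauge([2, 1, 2, 8]) -> 0  [called from main, line 25]
Log line origins:
  1 — main, line 24
  2 — grade_run, line 7
  3 — grade_run, line 12
  4 — update_gauge, line 18
A correct fix: line 4: replace `count + count` with `count + width`.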